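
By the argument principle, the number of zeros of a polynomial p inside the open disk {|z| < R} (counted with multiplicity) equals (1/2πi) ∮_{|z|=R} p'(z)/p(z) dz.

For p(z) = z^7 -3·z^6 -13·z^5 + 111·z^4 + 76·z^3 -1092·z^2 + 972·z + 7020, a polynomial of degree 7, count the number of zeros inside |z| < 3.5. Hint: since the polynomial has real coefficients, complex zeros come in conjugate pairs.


The zeros of p are: -3, (-3 + 1i), (-3 - 1i), (3 + 3i), (3 - 3i), (3 + 2i), (3 - 2i).
Their magnitudes are: 3, 3.162, 3.162, 4.243, 4.243, 3.606, 3.606.
Zeros with |z| < R = 3.5: -3, (-3 + 1i), (-3 - 1i).
Count = 3.
By the argument principle, (1/2πi) ∮_{|z|=R} p'(z)/p(z) dz equals exactly this count.

Number of zeros inside |z| < 3.5: 3.


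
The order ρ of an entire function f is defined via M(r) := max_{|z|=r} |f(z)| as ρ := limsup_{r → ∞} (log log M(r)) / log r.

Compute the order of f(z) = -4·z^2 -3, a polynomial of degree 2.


|f(z)| ≤ Σ|c_k|·r^k = O(r^2) as r → ∞. Polynomial growth is O(e^{r^ε}) for every ε > 0 (since r^2/e^{r^ε} → 0), so ρ ≤ ε for all ε > 0, i.e. ρ = 0. Every nonconstant polynomial has order 0.
Therefore ρ = 0.

Order ρ = 0.


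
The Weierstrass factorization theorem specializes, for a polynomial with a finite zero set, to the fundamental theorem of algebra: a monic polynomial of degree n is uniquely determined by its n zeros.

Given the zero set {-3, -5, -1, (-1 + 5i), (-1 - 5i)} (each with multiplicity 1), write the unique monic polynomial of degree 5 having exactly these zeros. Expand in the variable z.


The polynomial is p(z) = ∏_{α ∈ S} (z − α), where S = {-3, -5, -1, (-1 + 5i), (-1 - 5i)}.
Expanding the product yields: p(z) = z^5 + 11·z^4 + 67·z^3 + 295·z^2 + 628·z + 390.
Note conjugate pairs combine to real quadratics: (z − (-1+5i))(z − (-1−5i)) = z² + 2z + 26.
The resulting polynomial has degree 5 and real coefficients as required.

p(z) = z^5 + 11·z^4 + 67·z^3 + 295·z^2 + 628·z + 390.


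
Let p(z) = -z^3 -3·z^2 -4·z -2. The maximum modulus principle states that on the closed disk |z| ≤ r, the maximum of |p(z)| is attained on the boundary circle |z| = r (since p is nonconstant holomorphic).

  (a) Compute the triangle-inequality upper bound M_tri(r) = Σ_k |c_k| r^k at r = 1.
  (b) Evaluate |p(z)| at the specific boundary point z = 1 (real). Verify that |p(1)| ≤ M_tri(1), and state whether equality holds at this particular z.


Coefficients: c_0 = -2, c_1 = -4, c_2 = -3, c_3 = -1. Radius r = 1.
Part (a). Triangle bound: M_tri(r) = Σ_k |c_k| r^k
  = |-2|·1^0 + |-4|·1^1 + |-3|·1^2 + |-1|·1^3
  = 2 + 4 + 3 + 1 = 10.
This bounds M(r) := max_{|z|=r} |p(z)| from above; equality holds iff all terms c_k z^k can be made to align in phase at a single z on |z|=r.
Part (b). At z = 1 (real, on the circle |z| = r):
  p(1) = (-2)·1^0 + (-4)·1^1 + (-3)·1^2 + (-1)·1^3 = -10.
  |p(1)| = 10.
Since all nonzero coefficients share the same sign, |p(1)| = 10 = M_tri(1); the triangle bound is attained at z = 1, so in fact M(r) = 10.

M_tri(1) = 10; |p(1)| = 10; equality at z=1: yes.


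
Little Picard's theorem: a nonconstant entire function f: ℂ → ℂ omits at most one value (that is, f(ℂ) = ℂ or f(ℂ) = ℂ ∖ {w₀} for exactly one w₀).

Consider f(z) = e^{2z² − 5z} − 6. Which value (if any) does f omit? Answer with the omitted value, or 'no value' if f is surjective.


Little Picard bounds the complement of f(ℂ) to at most one point.
The exponent g(z) = 2z² − 5z is a nonconstant polynomial, hence surjective onto ℂ. So e^{g(z)} takes every value in {e^w : w ∈ ℂ} = ℂ ∖ {0}. Adding -6 shifts the range to ℂ ∖ {-6}. f omits exactly -6.

Omitted value: -6.


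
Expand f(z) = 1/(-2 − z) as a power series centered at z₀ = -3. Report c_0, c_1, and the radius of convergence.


Let w = z − z₀, so z = z₀ + w.
Then -2 − z = -2 − (z₀ + w) = (-2 − z₀) − w = 1 − w.
f(z) = 1/(1 − w) = (1/(1)) · 1/(1 − w/(1)) = Σ_{n≥0} w^n / (1)^(n+1).
So c_n = 1/(1)^(n+1):
  c_0 = 1/(1)^1 = 1.
  c_1 = 1/(1)^2 = 1.
The series is valid for |w/d| < 1, i.e. |z − z₀| < |d|.
Radius of convergence: R = |-2 − z₀| = |1| = 1 (distance from z₀ to the singularity z = -2).

c_0 = 1, c_1 = 1; R = 1.


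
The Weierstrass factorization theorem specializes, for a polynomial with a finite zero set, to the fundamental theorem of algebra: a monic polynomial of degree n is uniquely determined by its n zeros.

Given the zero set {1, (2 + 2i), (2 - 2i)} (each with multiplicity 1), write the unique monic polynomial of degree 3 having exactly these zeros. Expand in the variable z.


The polynomial is p(z) = ∏_{α ∈ S} (z − α), where S = {1, (2 + 2i), (2 - 2i)}.
Expanding the product yields: p(z) = z^3 -5·z^2 + 12·z -8.
Note conjugate pairs combine to real quadratics: (z − (2+2i))(z − (2−2i)) = z² − 4z + 8.
The resulting polynomial has degree 3 and real coefficients as required.

p(z) = z^3 -5·z^2 + 12·z -8.


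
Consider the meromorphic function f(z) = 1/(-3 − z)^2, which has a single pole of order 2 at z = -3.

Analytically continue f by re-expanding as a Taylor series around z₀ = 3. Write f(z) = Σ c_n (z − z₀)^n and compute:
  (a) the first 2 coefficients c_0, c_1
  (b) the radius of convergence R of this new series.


Let w = z − z₀, so z = z₀ + w.
Then -3 − z = -3 − (z₀ + w) = (-3 − z₀) − w = -6 − w.
f(z) = 1/(-6 − w)^2 = (1/(-6)^2) · (1 − w/(-6))^{−2}.
By the binomial series (1−u)^{−2} = Σ_{n≥0} C(n+1, 1) u^n for |u|<1, with u = w/(-6):
  c_n = C(n+1, 1) / (-6)^(n+2).
  c_0 = 1/(-6)^2 = 1/36.
  c_1 = 2/(-6)^3 = -1/108.
The series is valid for |w/d| < 1, i.e. |z − z₀| < |d|.
Radius of convergence: R = |-3 − z₀| = |-6| = 6 (distance from z₀ to the singularity z = -3).

c_0 = 1/36, c_1 = -1/108; R = 6.


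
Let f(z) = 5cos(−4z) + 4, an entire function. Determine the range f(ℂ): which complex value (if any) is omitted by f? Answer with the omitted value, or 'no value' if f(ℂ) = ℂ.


Little Picard bounds the complement of f(ℂ) to at most one point.
cos is entire and surjective onto ℂ: for every w ∈ ℂ, cos(ζ) = w has a solution ζ ∈ ℂ (e.g., via the complex inverse arccos). With ζ = −4z this gives z = ζ/(-4). Then 5·cos(−4z) takes every value in 5·ℂ = ℂ, and adding 4 is a bijection of ℂ. So f is surjective and omits no value. (Note: only on the real line is cos bounded by [−1, 1].)

Omitted value: no value.


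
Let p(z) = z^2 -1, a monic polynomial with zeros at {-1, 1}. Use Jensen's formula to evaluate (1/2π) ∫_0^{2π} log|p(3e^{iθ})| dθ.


Zeros: -1, 1; r = 3.
Inside |z| < r: -1, 1. Outside (|z| ≥ r): ∅.
p(0) = -1, so log|p(0)| = log(1) = 0.0000.
Apply Jensen: I(r) = log|p(0)| + Σ_k log(r/|z_k|), summed over zeros inside |z| < r.
  log(r/|z_k|) for z_k = -1: log(3/1) = 1.0986
  log(r/|z_k|) for z_k = 1: log(3/1) = 1.0986
Sum over inside zeros: 2.1972.
I(r) = log|p(0)| + (inside sum) = 0.0000 + 2.1972 = 2.1972.
Closed form (all zeros inside, monic): I(r) = n·log(r) = 2·log(3) = 2.1972. ✓

I(r) ≈ 2.1972.


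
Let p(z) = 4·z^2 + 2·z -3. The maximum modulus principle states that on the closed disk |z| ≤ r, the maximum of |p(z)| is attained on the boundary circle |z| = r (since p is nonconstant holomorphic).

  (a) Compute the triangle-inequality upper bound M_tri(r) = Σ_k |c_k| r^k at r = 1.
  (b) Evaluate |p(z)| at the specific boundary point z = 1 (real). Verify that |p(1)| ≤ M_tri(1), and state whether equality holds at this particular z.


Coefficients: c_0 = -3, c_1 = 2, c_2 = 4. Radius r = 1.
Part (a). Triangle bound: M_tri(r) = Σ_k |c_k| r^k
  = |-3|·1^0 + |2|·1^1 + |4|·1^2
  = 3 + 2 + 4 = 9.
This bounds M(r) := max_{|z|=r} |p(z)| from above; equality holds iff all terms c_k z^k can be made to align in phase at a single z on |z|=r.
Part (b). At z = 1 (real, on the circle |z| = r):
  p(1) = (-3)·1^0 + (2)·1^1 + (4)·1^2 = 3.
  |p(1)| = 3.
Check: |p(1)| = 3 ≤ 9 = M_tri(1). ✓ Equality does not hold at z = 1 (the coefficients have mixed signs, so the terms do not all align in phase there).

M_tri(1) = 9; |p(1)| = 3; equality at z=1: no.


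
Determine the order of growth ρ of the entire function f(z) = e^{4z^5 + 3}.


|e^{4z^5 + 3}| = e^{Re(4·z^5) + 3} ≤ e^{4|z|^5 + 3} = e^{4r^5 + 3} on |z| = r, so ρ ≤ 5. Choosing z on |z|=r so that 4·z^5 is real positive (always possible by picking arg z appropriately) gives |f(z)| = e^{4r^5 + 3}, matching the bound. The additive constant 3 does not affect log log M(r) ~ 5·log r. Hence ρ = 5.
Therefore ρ = 5.

Order ρ = 5.


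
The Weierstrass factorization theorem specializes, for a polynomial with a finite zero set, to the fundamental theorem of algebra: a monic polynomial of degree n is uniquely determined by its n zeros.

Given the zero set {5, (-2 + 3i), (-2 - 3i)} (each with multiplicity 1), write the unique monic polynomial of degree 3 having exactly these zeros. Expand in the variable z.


The polynomial is p(z) = ∏_{α ∈ S} (z − α), where S = {5, (-2 + 3i), (-2 - 3i)}.
Expanding the product yields: p(z) = z^3 -z^2 -7·z -65.
Note conjugate pairs combine to real quadratics: (z − (-2+3i))(z − (-2−3i)) = z² + 4z + 13.
The resulting polynomial has degree 3 and real coefficients as required.

p(z) = z^3 -z^2 -7·z -65.


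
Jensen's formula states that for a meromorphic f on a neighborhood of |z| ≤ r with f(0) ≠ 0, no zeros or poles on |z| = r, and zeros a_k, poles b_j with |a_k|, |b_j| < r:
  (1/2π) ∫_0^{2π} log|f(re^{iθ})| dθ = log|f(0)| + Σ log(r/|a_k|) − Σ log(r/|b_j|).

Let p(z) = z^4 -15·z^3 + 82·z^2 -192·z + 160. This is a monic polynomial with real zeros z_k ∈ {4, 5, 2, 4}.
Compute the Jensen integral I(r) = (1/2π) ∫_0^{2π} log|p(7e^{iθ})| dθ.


Zeros: 2, 4, 4, 5; r = 7.
Inside |z| < r: 2, 4, 4, 5. Outside (|z| ≥ r): ∅.
p(0) = 160, so log|p(0)| = log(160) = 5.0752.
Apply Jensen: I(r) = log|p(0)| + Σ_k log(r/|z_k|), summed over zeros inside |z| < r.
  log(r/|z_k|) for z_k = 4: log(7/4) = 0.5596
  log(r/|z_k|) for z_k = 5: log(7/5) = 0.3365
  log(r/|z_k|) for z_k = 2: log(7/2) = 1.2528
  log(r/|z_k|) for z_k = 4: log(7/4) = 0.5596
Sum over inside zeros: 2.7085.
I(r) = log|p(0)| + (inside sum) = 5.0752 + 2.7085 = 7.7836.
Closed form (all zeros inside, monic): I(r) = n·log(r) = 4·log(7) = 7.7836. ✓

I(r) ≈ 7.7836.


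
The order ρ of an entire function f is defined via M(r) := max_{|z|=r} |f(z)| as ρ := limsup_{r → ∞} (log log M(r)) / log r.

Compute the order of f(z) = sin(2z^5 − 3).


Write sin(w) = (e^{iw} ± e^{−iw})/(2 or 2i), so |sin(w)| ≤ e^{|w|}. With w = 2z^5 − 3, |w| ≤ 2r^5 + 3 on |z|=r, giving M(r) ≤ e^{2r^5 + 3} and ρ ≤ 5. For the lower bound, choose z on |z|=r with 2z^5 purely imaginary of modulus 2r^5; then |sin(2z^5 − 3)| grows like e^{2r^5}/2, so ρ ≥ 5. Hence ρ = 5.
Therefore ρ = 5.

Order ρ = 5.


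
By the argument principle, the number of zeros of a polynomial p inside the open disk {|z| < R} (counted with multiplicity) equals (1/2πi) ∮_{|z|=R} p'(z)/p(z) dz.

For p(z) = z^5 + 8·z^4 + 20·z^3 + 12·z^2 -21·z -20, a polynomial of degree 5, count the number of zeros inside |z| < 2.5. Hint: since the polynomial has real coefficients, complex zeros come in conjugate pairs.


The zeros of p are: (-2 + 1i), (-2 - 1i), -1, 1, -4.
Their magnitudes are: 2.236, 2.236, 1, 1, 4.
Zeros with |z| < R = 2.5: (-2 + 1i), (-2 - 1i), -1, 1.
Count = 4.
By the argument principle, (1/2πi) ∮_{|z|=R} p'(z)/p(z) dz equals exactly this count.

Number of zeros inside |z| < 2.5: 4.


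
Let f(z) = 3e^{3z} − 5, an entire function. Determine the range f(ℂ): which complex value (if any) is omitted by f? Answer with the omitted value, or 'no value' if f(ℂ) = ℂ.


Little Picard bounds the complement of f(ℂ) to at most one point.
e^{3z} is never zero on ℂ, so 3·e^{3z} takes every value in ℂ ∖ {0}. Adding -5 shifts the range to ℂ ∖ {-5}. Thus f omits exactly the value -5.

Omitted value: -5.


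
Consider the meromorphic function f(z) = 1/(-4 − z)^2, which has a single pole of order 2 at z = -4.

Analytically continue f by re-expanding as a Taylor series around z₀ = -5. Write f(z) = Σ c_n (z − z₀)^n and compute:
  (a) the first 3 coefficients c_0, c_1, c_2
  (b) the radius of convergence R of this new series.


Let w = z − z₀, so z = z₀ + w.
Then -4 − z = -4 − (z₀ + w) = (-4 − z₀) − w = 1 − w.
f(z) = 1/(1 − w)^2 = (1/(1)^2) · (1 − w/(1))^{−2}.
By the binomial series (1−u)^{−2} = Σ_{n≥0} C(n+1, 1) u^n for |u|<1, with u = w/(1):
  c_n = C(n+1, 1) / (1)^(n+2).
  c_0 = 1/(1)^2 = 1.
  c_1 = 2/(1)^3 = 2.
  c_2 = 3/(1)^4 = 3.
The series is valid for |w/d| < 1, i.e. |z − z₀| < |d|.
Radius of convergence: R = |-4 − z₀| = |1| = 1 (distance from z₀ to the singularity z = -4).

c_0 = 1, c_1 = 2, c_2 = 3; R = 1.


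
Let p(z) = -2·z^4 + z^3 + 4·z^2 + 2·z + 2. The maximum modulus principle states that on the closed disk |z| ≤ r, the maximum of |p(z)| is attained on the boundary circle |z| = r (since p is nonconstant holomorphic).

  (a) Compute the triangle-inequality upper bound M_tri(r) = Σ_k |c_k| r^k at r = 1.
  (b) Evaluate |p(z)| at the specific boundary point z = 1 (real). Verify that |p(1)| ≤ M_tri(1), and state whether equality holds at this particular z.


Coefficients: c_0 = 2, c_1 = 2, c_2 = 4, c_3 = 1, c_4 = -2. Radius r = 1.
Part (a). Triangle bound: M_tri(r) = Σ_k |c_k| r^k
  = |2|·1^0 + |2|·1^1 + |4|·1^2 + |1|·1^3 + |-2|·1^4
  = 2 + 2 + 4 + 1 + 2 = 11.
This bounds M(r) := max_{|z|=r} |p(z)| from above; equality holds iff all terms c_k z^k can be made to align in phase at a single z on |z|=r.
Part (b). At z = 1 (real, on the circle |z| = r):
  p(1) = (2)·1^0 + (2)·1^1 + (4)·1^2 + (1)·1^3 + (-2)·1^4 = 7.
  |p(1)| = 7.
Check: |p(1)| = 7 ≤ 11 = M_tri(1). ✓ Equality does not hold at z = 1 (the coefficients have mixed signs, so the terms do not all align in phase there).

M_tri(1) = 11; |p(1)| = 7; equality at z=1: no.


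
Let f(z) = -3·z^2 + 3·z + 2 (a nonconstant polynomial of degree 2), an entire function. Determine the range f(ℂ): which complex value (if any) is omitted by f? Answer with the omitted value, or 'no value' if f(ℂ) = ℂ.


Little Picard bounds the complement of f(ℂ) to at most one point.
For every w ∈ ℂ, the equation p(z) − w = 0 is a nonconstant polynomial in z and hence has at least one root by the fundamental theorem of algebra. So p is surjective onto ℂ, omitting no value.

Omitted value: no value.


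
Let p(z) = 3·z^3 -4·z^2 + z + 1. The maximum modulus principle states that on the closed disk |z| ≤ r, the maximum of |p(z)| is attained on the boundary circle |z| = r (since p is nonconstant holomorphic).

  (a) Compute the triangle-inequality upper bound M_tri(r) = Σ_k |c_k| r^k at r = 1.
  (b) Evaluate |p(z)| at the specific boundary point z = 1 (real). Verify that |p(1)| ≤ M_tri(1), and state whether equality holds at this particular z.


Coefficients: c_0 = 1, c_1 = 1, c_2 = -4, c_3 = 3. Radius r = 1.
Part (a). Triangle bound: M_tri(r) = Σ_k |c_k| r^k
  = |1|·1^0 + |1|·1^1 + |-4|·1^2 + |3|·1^3
  = 1 + 1 + 4 + 3 = 9.
This bounds M(r) := max_{|z|=r} |p(z)| from above; equality holds iff all terms c_k z^k can be made to align in phase at a single z on |z|=r.
Part (b). At z = 1 (real, on the circle |z| = r):
  p(1) = (1)·1^0 + (1)·1^1 + (-4)·1^2 + (3)·1^3 = 1.
  |p(1)| = 1.
Check: |p(1)| = 1 ≤ 9 = M_tri(1). ✓ Equality does not hold at z = 1 (the coefficients have mixed signs, so the terms do not all align in phase there).

M_tri(1) = 9; |p(1)| = 1; equality at z=1: no.


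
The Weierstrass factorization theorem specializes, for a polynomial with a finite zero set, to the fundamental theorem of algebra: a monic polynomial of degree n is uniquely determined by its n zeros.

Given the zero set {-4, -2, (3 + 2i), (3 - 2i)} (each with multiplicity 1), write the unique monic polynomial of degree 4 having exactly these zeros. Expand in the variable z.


The polynomial is p(z) = ∏_{α ∈ S} (z − α), where S = {-4, -2, (3 + 2i), (3 - 2i)}.
Expanding the product yields: p(z) = z^4 -15·z^2 + 30·z + 104.
Note conjugate pairs combine to real quadratics: (z − (3+2i))(z − (3−2i)) = z² − 6z + 13.
The resulting polynomial has degree 4 and real coefficients as required.

p(z) = z^4 -15·z^2 + 30·z + 104.


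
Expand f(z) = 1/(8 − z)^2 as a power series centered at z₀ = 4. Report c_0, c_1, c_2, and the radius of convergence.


Let w = z − z₀, so z = z₀ + w.
Then 8 − z = 8 − (z₀ + w) = (8 − z₀) − w = 4 − w.
f(z) = 1/(4 − w)^2 = (1/(4)^2) · (1 − w/(4))^{−2}.
By the binomial series (1−u)^{−2} = Σ_{n≥0} C(n+1, 1) u^n for |u|<1, with u = w/(4):
  c_n = C(n+1, 1) / (4)^(n+2).
  c_0 = 1/(4)^2 = 1/16.
  c_1 = 2/(4)^3 = 1/32.
  c_2 = 3/(4)^4 = 3/256.
The series is valid for |w/d| < 1, i.e. |z − z₀| < |d|.
Radius of convergence: R = |8 − z₀| = |4| = 4 (distance from z₀ to the singularity z = 8).

c_0 = 1/16, c_1 = 1/32, c_2 = 3/256; R = 4.


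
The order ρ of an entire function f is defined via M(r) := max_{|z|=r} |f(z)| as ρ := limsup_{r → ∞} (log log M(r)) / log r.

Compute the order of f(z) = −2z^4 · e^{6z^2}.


M(r) = max_{|z|=r} |-2|·|z|^4·|e^{6z^2}| = 2·r^4 · e^{6r^2} (the factors attain their maxima compatibly on |z|=r). Then log M(r) = log 2 + 4·log r + 6r^2, dominated by the last term, so log log M(r) ~ 2·log r. The polynomial factor -2z^4 contributes only a log r term and does not affect the order. ρ = 2.
Therefore ρ = 2.

Order ρ = 2.


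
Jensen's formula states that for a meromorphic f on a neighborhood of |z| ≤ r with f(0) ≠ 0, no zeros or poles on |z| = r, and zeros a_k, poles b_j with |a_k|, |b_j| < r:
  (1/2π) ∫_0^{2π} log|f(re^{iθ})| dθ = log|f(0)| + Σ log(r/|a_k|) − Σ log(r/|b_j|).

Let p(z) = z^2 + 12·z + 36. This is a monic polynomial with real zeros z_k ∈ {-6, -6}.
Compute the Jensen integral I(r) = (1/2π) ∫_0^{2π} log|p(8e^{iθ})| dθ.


Zeros: -6, -6; r = 8.
Inside |z| < r: -6, -6. Outside (|z| ≥ r): ∅.
p(0) = 36, so log|p(0)| = log(36) = 3.5835.
Apply Jensen: I(r) = log|p(0)| + Σ_k log(r/|z_k|), summed over zeros inside |z| < r.
  log(r/|z_k|) for z_k = -6: log(8/6) = 0.2877
  log(r/|z_k|) for z_k = -6: log(8/6) = 0.2877
Sum over inside zeros: 0.5754.
I(r) = log|p(0)| + (inside sum) = 3.5835 + 0.5754 = 4.1589.
Closed form (all zeros inside, monic): I(r) = n·log(r) = 2·log(8) = 4.1589. ✓

I(r) ≈ 4.1589.


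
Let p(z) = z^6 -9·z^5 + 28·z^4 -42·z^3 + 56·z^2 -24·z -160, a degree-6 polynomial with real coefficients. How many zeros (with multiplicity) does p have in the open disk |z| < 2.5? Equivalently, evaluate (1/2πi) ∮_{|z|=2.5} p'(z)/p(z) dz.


The zeros of p are: -1, 4, (3 + 1i), (3 - 1i), (0 + 2i), (0 - 2i).
Their magnitudes are: 1, 4, 3.162, 3.162, 2, 2.
Zeros with |z| < R = 2.5: -1, (0 + 2i), (0 - 2i).
Count = 3.
By the argument principle, (1/2πi) ∮_{|z|=R} p'(z)/p(z) dz equals exactly this count.

Number of zeros inside |z| < 2.5: 3.


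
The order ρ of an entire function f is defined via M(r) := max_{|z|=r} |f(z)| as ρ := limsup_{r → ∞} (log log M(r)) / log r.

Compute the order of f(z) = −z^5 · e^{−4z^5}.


M(r) = max_{|z|=r} |-1|·|z|^5·|e^{−4z^5}| = 1·r^5 · e^{4r^5} (the factors attain their maxima compatibly on |z|=r). Then log M(r) = log 1 + 5·log r + 4r^5, dominated by the last term, so log log M(r) ~ 5·log r. The polynomial factor -1z^5 contributes only a log r term and does not affect the order. ρ = 5.
Therefore ρ = 5.

Order ρ = 5.


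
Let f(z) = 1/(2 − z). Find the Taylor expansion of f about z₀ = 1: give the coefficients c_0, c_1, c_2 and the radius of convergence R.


Let w = z − z₀, so z = z₀ + w.
Then 2 − z = 2 − (z₀ + w) = (2 − z₀) − w = 1 − w.
f(z) = 1/(1 − w) = (1/(1)) · 1/(1 − w/(1)) = Σ_{n≥0} w^n / (1)^(n+1).
So c_n = 1/(1)^(n+1):
  c_0 = 1/(1)^1 = 1.
  c_1 = 1/(1)^2 = 1.
  c_2 = 1/(1)^3 = 1.
The series is valid for |w/d| < 1, i.e. |z − z₀| < |d|.
Radius of convergence: R = |2 − z₀| = |1| = 1 (distance from z₀ to the singularity z = 2).

c_0 = 1, c_1 = 1, c_2 = 1; R = 1.


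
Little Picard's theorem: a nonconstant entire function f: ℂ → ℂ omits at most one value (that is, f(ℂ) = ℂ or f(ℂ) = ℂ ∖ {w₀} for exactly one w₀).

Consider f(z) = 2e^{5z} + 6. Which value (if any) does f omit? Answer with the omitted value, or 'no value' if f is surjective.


Little Picard bounds the complement of f(ℂ) to at most one point.
e^{5z} is never zero on ℂ, so 2·e^{5z} takes every value in ℂ ∖ {0}. Adding 6 shifts the range to ℂ ∖ {6}. Thus f omits exactly the value 6.

Omitted value: 6.


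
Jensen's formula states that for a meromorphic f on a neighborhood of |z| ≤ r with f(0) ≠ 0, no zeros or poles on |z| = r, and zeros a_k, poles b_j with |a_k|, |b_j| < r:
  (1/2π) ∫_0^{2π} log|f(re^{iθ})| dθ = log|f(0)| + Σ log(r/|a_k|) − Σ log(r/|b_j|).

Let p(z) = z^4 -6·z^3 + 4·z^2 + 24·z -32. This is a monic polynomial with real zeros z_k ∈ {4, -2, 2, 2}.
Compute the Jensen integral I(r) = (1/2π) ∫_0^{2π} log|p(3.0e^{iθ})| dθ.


Zeros: -2, 2, 2, 4; r = 3.0.
Inside |z| < r: -2, 2, 2. Outside (|z| ≥ r): 4.
p(0) = -32, so log|p(0)| = log(32) = 3.4657.
Apply Jensen: I(r) = log|p(0)| + Σ_k log(r/|z_k|), summed over zeros inside |z| < r.
  log(r/|z_k|) for z_k = -2: log(3.0/2) = 0.4055
  log(r/|z_k|) for z_k = 2: log(3.0/2) = 0.4055
  log(r/|z_k|) for z_k = 2: log(3.0/2) = 0.4055
  Outside zeros (4) contribute nothing to the Jensen sum.
Sum over inside zeros: 1.2164.
I(r) = log|p(0)| + (inside sum) = 3.4657 + 1.2164 = 4.6821.
Note: since some zeros are outside |z| ≤ r, the simplified n·log(r) form does NOT apply — only the inside zeros contribute.

I(r) ≈ 4.6821.


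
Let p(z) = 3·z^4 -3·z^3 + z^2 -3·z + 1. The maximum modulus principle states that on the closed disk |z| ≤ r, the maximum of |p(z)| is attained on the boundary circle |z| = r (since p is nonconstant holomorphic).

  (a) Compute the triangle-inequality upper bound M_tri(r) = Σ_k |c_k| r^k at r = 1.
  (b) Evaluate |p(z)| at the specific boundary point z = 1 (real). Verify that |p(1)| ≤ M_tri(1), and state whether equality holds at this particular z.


Coefficients: c_0 = 1, c_1 = -3, c_2 = 1, c_3 = -3, c_4 = 3. Radius r = 1.
Part (a). Triangle bound: M_tri(r) = Σ_k |c_k| r^k
  = |1|·1^0 + |-3|·1^1 + |1|·1^2 + |-3|·1^3 + |3|·1^4
  = 1 + 3 + 1 + 3 + 3 = 11.
This bounds M(r) := max_{|z|=r} |p(z)| from above; equality holds iff all terms c_k z^k can be made to align in phase at a single z on |z|=r.
Part (b). At z = 1 (real, on the circle |z| = r):
  p(1) = (1)·1^0 + (-3)·1^1 + (1)·1^2 + (-3)·1^3 + (3)·1^4 = -1.
  |p(1)| = 1.
Check: |p(1)| = 1 ≤ 11 = M_tri(1). ✓ Equality does not hold at z = 1 (the coefficients have mixed signs, so the terms do not all align in phase there).

M_tri(1) = 11; |p(1)| = 1; equality at z=1: no.


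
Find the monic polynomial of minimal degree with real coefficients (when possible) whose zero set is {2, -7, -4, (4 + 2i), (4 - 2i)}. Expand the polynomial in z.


The polynomial is p(z) = ∏_{α ∈ S} (z − α), where S = {2, -7, -4, (4 + 2i), (4 - 2i)}.
Expanding the product yields: p(z) = z^5 + z^4 -46·z^3 + 76·z^2 + 568·z -1120.
Note conjugate pairs combine to real quadratics: (z − (4+2i))(z − (4−2i)) = z² − 8z + 20.
The resulting polynomial has degree 5 and real coefficients as required.

p(z) = z^5 + z^4 -46·z^3 + 76·z^2 + 568·z -1120.


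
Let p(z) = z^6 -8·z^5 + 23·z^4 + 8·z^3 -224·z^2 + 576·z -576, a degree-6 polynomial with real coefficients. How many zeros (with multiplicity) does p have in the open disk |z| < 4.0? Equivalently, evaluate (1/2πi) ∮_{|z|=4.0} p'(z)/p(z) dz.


The zeros of p are: (2 + 2i), (2 - 2i), 3, -3, (2 + 2i), (2 - 2i).
Their magnitudes are: 2.828, 2.828, 3, 3, 2.828, 2.828.
Zeros with |z| < R = 4.0: (2 + 2i), (2 - 2i), 3, -3, (2 + 2i), (2 - 2i).
Count = 6.
By the argument principle, (1/2πi) ∮_{|z|=R} p'(z)/p(z) dz equals exactly this count.

Number of zeros inside |z| < 4.0: 6.


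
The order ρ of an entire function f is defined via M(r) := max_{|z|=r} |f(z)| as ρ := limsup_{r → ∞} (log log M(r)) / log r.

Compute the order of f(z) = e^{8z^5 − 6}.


|e^{8z^5 − 6}| = e^{Re(8·z^5) + -6} ≤ e^{8|z|^5 + -6} = e^{8r^5 + -6} on |z| = r, so ρ ≤ 5. Choosing z on |z|=r so that 8·z^5 is real positive (always possible by picking arg z appropriately) gives |f(z)| = e^{8r^5 + -6}, matching the bound. The additive constant -6 does not affect log log M(r) ~ 5·log r. Hence ρ = 5.
Therefore ρ = 5.

Order ρ = 5.


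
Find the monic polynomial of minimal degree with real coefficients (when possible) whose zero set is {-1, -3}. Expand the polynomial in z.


The polynomial is p(z) = ∏_{α ∈ S} (z − α), where S = {-1, -3}.
Expanding the product yields: p(z) = z^2 + 4·z + 3.
The resulting polynomial has degree 2 and real coefficients as required.

p(z) = z^2 + 4·z + 3.


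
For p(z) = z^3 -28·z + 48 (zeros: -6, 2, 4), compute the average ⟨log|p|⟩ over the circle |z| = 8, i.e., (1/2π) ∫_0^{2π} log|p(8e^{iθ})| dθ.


Zeros: -6, 2, 4; r = 8.
Inside |z| < r: -6, 2, 4. Outside (|z| ≥ r): ∅.
p(0) = 48, so log|p(0)| = log(48) = 3.8712.
Apply Jensen: I(r) = log|p(0)| + Σ_k log(r/|z_k|), summed over zeros inside |z| < r.
  log(r/|z_k|) for z_k = -6: log(8/6) = 0.2877
  log(r/|z_k|) for z_k = 2: log(8/2) = 1.3863
  log(r/|z_k|) for z_k = 4: log(8/4) = 0.6931
Sum over inside zeros: 2.3671.
I(r) = log|p(0)| + (inside sum) = 3.8712 + 2.3671 = 6.2383.
Closed form (all zeros inside, monic): I(r) = n·log(r) = 3·log(8) = 6.2383. ✓

I(r) ≈ 6.2383.


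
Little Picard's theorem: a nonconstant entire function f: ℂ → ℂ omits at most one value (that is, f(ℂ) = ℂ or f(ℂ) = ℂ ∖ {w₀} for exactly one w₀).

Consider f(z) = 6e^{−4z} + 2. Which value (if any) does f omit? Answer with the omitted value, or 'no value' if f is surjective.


Little Picard bounds the complement of f(ℂ) to at most one point.
e^{−4z} is never zero on ℂ, so 6·e^{−4z} takes every value in ℂ ∖ {0}. Adding 2 shifts the range to ℂ ∖ {2}. Thus f omits exactly the value 2.

Omitted value: 2.


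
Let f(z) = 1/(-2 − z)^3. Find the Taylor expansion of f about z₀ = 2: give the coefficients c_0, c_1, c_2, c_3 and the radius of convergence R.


Let w = z − z₀, so z = z₀ + w.
Then -2 − z = -2 − (z₀ + w) = (-2 − z₀) − w = -4 − w.
f(z) = 1/(-4 − w)^3 = (1/(-4)^3) · (1 − w/(-4))^{−3}.
By the binomial series (1−u)^{−3} = Σ_{n≥0} C(n+2, 2) u^n for |u|<1, with u = w/(-4):
  c_n = C(n+2, 2) / (-4)^(n+3).
  c_0 = 1/(-4)^3 = -1/64.
  c_1 = 3/(-4)^4 = 3/256.
  c_2 = 6/(-4)^5 = -3/512.
  c_3 = 10/(-4)^6 = 5/2048.
The series is valid for |w/d| < 1, i.e. |z − z₀| < |d|.
Radius of convergence: R = |-2 − z₀| = |-4| = 4 (distance from z₀ to the singularity z = -2).

c_0 = -1/64, c_1 = 3/256, c_2 = -3/512, c_3 = 5/2048; R = 4.


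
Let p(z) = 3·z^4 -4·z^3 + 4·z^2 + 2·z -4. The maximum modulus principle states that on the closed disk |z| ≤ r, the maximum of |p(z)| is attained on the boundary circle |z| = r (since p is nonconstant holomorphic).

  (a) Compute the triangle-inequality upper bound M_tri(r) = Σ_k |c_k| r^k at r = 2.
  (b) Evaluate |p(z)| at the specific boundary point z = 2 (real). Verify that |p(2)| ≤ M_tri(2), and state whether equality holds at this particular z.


Coefficients: c_0 = -4, c_1 = 2, c_2 = 4, c_3 = -4, c_4 = 3. Radius r = 2.
Part (a). Triangle bound: M_tri(r) = Σ_k |c_k| r^k
  = |-4|·2^0 + |2|·2^1 + |4|·2^2 + |-4|·2^3 + |3|·2^4
  = 4 + 4 + 16 + 32 + 48 = 104.
This bounds M(r) := max_{|z|=r} |p(z)| from above; equality holds iff all terms c_k z^k can be made to align in phase at a single z on |z|=r.
Part (b). At z = 2 (real, on the circle |z| = r):
  p(2) = (-4)·2^0 + (2)·2^1 + (4)·2^2 + (-4)·2^3 + (3)·2^4 = 32.
  |p(2)| = 32.
Check: |p(2)| = 32 ≤ 104 = M_tri(2). ✓ Equality does not hold at z = 2 (the coefficients have mixed signs, so the terms do not all align in phase there).

M_tri(2) = 104; |p(2)| = 32; equality at z=2: no.


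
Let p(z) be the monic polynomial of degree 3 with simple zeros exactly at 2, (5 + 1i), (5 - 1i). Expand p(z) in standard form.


The polynomial is p(z) = ∏_{α ∈ S} (z − α), where S = {2, (5 + 1i), (5 - 1i)}.
Expanding the product yields: p(z) = z^3 -12·z^2 + 46·z -52.
Note conjugate pairs combine to real quadratics: (z − (5+1i))(z − (5−1i)) = z² − 10z + 26.
The resulting polynomial has degree 3 and real coefficients as required.

p(z) = z^3 -12·z^2 + 46·z -52.


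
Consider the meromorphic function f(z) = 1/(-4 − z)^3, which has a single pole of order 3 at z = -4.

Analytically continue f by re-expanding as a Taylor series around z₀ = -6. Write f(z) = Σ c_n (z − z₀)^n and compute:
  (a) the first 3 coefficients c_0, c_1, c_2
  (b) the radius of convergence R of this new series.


Let w = z − z₀, so z = z₀ + w.
Then -4 − z = -4 − (z₀ + w) = (-4 − z₀) − w = 2 − w.
f(z) = 1/(2 − w)^3 = (1/(2)^3) · (1 − w/(2))^{−3}.
By the binomial series (1−u)^{−3} = Σ_{n≥0} C(n+2, 2) u^n for |u|<1, with u = w/(2):
  c_n = C(n+2, 2) / (2)^(n+3).
  c_0 = 1/(2)^3 = 1/8.
  c_1 = 3/(2)^4 = 3/16.
  c_2 = 6/(2)^5 = 3/16.
The series is valid for |w/d| < 1, i.e. |z − z₀| < |d|.
Radius of convergence: R = |-4 − z₀| = |2| = 2 (distance from z₀ to the singularity z = -4).

c_0 = 1/8, c_1 = 3/16, c_2 = 3/16; R = 2.


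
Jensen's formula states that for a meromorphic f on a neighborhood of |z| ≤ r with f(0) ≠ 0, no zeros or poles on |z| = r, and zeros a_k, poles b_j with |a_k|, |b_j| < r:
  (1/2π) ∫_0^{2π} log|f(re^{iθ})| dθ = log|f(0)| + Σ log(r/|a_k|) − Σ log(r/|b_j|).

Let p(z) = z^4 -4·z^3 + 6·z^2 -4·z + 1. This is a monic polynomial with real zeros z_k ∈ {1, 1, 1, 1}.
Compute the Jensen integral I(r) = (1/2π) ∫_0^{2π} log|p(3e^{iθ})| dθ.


Zeros: 1, 1, 1, 1; r = 3.
Inside |z| < r: 1, 1, 1, 1. Outside (|z| ≥ r): ∅.
p(0) = 1, so log|p(0)| = log(1) = 0.0000.
Apply Jensen: I(r) = log|p(0)| + Σ_k log(r/|z_k|), summed over zeros inside |z| < r.
  log(r/|z_k|) for z_k = 1: log(3/1) = 1.0986
  log(r/|z_k|) for z_k = 1: log(3/1) = 1.0986
  log(r/|z_k|) for z_k = 1: log(3/1) = 1.0986
  log(r/|z_k|) for z_k = 1: log(3/1) = 1.0986
Sum over inside zeros: 4.3944.
I(r) = log|p(0)| + (inside sum) = 0.0000 + 4.3944 = 4.3944.
Closed form (all zeros inside, monic): I(r) = n·log(r) = 4·log(3) = 4.3944. ✓

I(r) ≈ 4.3944.


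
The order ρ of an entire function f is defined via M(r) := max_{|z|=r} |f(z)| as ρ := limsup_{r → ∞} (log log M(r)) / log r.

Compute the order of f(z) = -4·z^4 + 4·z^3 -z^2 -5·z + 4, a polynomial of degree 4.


|f(z)| ≤ Σ|c_k|·r^k = O(r^4) as r → ∞. Polynomial growth is O(e^{r^ε}) for every ε > 0 (since r^4/e^{r^ε} → 0), so ρ ≤ ε for all ε > 0, i.e. ρ = 0. Every nonconstant polynomial has order 0.
Therefore ρ = 0.

Order ρ = 0.


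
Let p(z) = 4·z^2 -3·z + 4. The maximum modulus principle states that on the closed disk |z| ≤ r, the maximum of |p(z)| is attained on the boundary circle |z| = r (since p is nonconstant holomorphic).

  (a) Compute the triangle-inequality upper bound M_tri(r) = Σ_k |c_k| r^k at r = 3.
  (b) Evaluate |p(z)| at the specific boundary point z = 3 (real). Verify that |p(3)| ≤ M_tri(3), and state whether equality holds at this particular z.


Coefficients: c_0 = 4, c_1 = -3, c_2 = 4. Radius r = 3.
Part (a). Triangle bound: M_tri(r) = Σ_k |c_k| r^k
  = |4|·3^0 + |-3|·3^1 + |4|·3^2
  = 4 + 9 + 36 = 49.
This bounds M(r) := max_{|z|=r} |p(z)| from above; equality holds iff all terms c_k z^k can be made to align in phase at a single z on |z|=r.
Part (b). At z = 3 (real, on the circle |z| = r):
  p(3) = (4)·3^0 + (-3)·3^1 + (4)·3^2 = 31.
  |p(3)| = 31.
Check: |p(3)| = 31 ≤ 49 = M_tri(3). ✓ Equality does not hold at z = 3 (the coefficients have mixed signs, so the terms do not all align in phase there).

M_tri(3) = 49; |p(3)| = 31; equality at z=3: no.


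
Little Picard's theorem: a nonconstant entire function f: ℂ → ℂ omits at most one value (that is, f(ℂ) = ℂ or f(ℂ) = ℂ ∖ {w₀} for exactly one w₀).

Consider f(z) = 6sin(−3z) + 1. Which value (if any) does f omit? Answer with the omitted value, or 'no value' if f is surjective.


Little Picard bounds the complement of f(ℂ) to at most one point.
sin is entire and surjective onto ℂ: for every w ∈ ℂ, sin(ζ) = w has a solution ζ ∈ ℂ (e.g., via the complex inverse arcsin). With ζ = −3z this gives z = ζ/(-3). Then 6·sin(−3z) takes every value in 6·ℂ = ℂ, and adding 1 is a bijection of ℂ. So f is surjective and omits no value. (Note: only on the real line is sin bounded by [−1, 1].)

Omitted value: no value.


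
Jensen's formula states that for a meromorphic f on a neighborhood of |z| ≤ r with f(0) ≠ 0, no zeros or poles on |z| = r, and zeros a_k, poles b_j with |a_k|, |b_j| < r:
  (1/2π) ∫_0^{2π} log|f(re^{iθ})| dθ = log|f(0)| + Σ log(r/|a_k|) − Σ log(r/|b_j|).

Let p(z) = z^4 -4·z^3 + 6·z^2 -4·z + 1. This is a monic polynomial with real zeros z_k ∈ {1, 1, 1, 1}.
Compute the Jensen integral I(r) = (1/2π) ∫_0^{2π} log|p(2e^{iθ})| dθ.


Zeros: 1, 1, 1, 1; r = 2.
Inside |z| < r: 1, 1, 1, 1. Outside (|z| ≥ r): ∅.
p(0) = 1, so log|p(0)| = log(1) = 0.0000.
Apply Jensen: I(r) = log|p(0)| + Σ_k log(r/|z_k|), summed over zeros inside |z| < r.
  log(r/|z_k|) for z_k = 1: log(2/1) = 0.6931
  log(r/|z_k|) for z_k = 1: log(2/1) = 0.6931
  log(r/|z_k|) for z_k = 1: log(2/1) = 0.6931
  log(r/|z_k|) for z_k = 1: log(2/1) = 0.6931
Sum over inside zeros: 2.7726.
I(r) = log|p(0)| + (inside sum) = 0.0000 + 2.7726 = 2.7726.
Closed form (all zeros inside, monic): I(r) = n·log(r) = 4·log(2) = 2.7726. ✓

I(r) ≈ 2.7726.


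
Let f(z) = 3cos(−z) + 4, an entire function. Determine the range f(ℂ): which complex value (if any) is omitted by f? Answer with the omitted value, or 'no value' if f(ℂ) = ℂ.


Little Picard bounds the complement of f(ℂ) to at most one point.
cos is entire and surjective onto ℂ: for every w ∈ ℂ, cos(ζ) = w has a solution ζ ∈ ℂ (e.g., via the complex inverse arccos). With ζ = −z this gives z = ζ/(-1). Then 3·cos(−z) takes every value in 3·ℂ = ℂ, and adding 4 is a bijection of ℂ. So f is surjective and omits no value. (Note: only on the real line is cos bounded by [−1, 1].)

Omitted value: no value.


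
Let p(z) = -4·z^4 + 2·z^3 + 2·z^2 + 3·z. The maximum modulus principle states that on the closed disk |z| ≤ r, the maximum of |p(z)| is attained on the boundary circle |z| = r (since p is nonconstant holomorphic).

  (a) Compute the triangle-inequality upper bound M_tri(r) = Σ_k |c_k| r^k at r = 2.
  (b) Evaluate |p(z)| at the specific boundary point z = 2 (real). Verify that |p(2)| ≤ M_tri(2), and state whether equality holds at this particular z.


Coefficients: c_0 = 0, c_1 = 3, c_2 = 2, c_3 = 2, c_4 = -4. Radius r = 2.
Part (a). Triangle bound: M_tri(r) = Σ_k |c_k| r^k
  = |0|·2^0 + |3|·2^1 + |2|·2^2 + |2|·2^3 + |-4|·2^4
  = 0 + 6 + 8 + 16 + 64 = 94.
This bounds M(r) := max_{|z|=r} |p(z)| from above; equality holds iff all terms c_k z^k can be made to align in phase at a single z on |z|=r.
Part (b). At z = 2 (real, on the circle |z| = r):
  p(2) = (0)·2^0 + (3)·2^1 + (2)·2^2 + (2)·2^3 + (-4)·2^4 = -34.
  |p(2)| = 34.
Check: |p(2)| = 34 ≤ 94 = M_tri(2). ✓ Equality does not hold at z = 2 (the coefficients have mixed signs, so the terms do not all align in phase there).

M_tri(2) = 94; |p(2)| = 34; equality at z=2: no.


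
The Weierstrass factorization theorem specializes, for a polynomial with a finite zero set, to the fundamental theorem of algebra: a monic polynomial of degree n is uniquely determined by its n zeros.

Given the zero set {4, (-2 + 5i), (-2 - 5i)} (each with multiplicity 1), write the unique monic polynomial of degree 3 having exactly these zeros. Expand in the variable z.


The polynomial is p(z) = ∏_{α ∈ S} (z − α), where S = {4, (-2 + 5i), (-2 - 5i)}.
Expanding the product yields: p(z) = z^3 + 13·z -116.
Note conjugate pairs combine to real quadratics: (z − (-2+5i))(z − (-2−5i)) = z² + 4z + 29.
The resulting polynomial has degree 3 and real coefficients as required.

p(z) = z^3 + 13·z -116.


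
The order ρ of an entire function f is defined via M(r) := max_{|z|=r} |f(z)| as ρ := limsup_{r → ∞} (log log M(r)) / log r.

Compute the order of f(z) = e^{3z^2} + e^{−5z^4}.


Each summand is entire of order 2 and 4 respectively (as in the single-exponential case). The order of a sum is at most the max of the orders, so ρ ≤ 4. For the lower bound: on |z|=r choose arg z so that -5z^4 is real positive; then |e^{-5z^4}| = e^{5r^4} while |e^{3z^2}| ≤ e^{3r^2} = o(e^{5r^4}). So |f| ≥ e^{5r^4}(1 − o(1)) and ρ ≥ 4. Hence ρ = max(2, 4) = 4.
Therefore ρ = 4.

Order ρ = 4.


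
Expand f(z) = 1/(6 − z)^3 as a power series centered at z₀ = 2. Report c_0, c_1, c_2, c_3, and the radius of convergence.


Let w = z − z₀, so z = z₀ + w.
Then 6 − z = 6 − (z₀ + w) = (6 − z₀) − w = 4 − w.
f(z) = 1/(4 − w)^3 = (1/(4)^3) · (1 − w/(4))^{−3}.
By the binomial series (1−u)^{−3} = Σ_{n≥0} C(n+2, 2) u^n for |u|<1, with u = w/(4):
  c_n = C(n+2, 2) / (4)^(n+3).
  c_0 = 1/(4)^3 = 1/64.
  c_1 = 3/(4)^4 = 3/256.
  c_2 = 6/(4)^5 = 3/512.
  c_3 = 10/(4)^6 = 5/2048.
The series is valid for |w/d| < 1, i.e. |z − z₀| < |d|.
Radius of convergence: R = |6 − z₀| = |4| = 4 (distance from z₀ to the singularity z = 6).

c_0 = 1/64, c_1 = 3/256, c_2 = 3/512, c_3 = 5/2048; R = 4.


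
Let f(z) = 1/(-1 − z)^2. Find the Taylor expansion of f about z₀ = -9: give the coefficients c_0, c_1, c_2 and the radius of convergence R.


Let w = z − z₀, so z = z₀ + w.
Then -1 − z = -1 − (z₀ + w) = (-1 − z₀) − w = 8 − w.
f(z) = 1/(8 − w)^2 = (1/(8)^2) · (1 − w/(8))^{−2}.
By the binomial series (1−u)^{−2} = Σ_{n≥0} C(n+1, 1) u^n for |u|<1, with u = w/(8):
  c_n = C(n+1, 1) / (8)^(n+2).
  c_0 = 1/(8)^2 = 1/64.
  c_1 = 2/(8)^3 = 1/256.
  c_2 = 3/(8)^4 = 3/4096.
The series is valid for |w/d| < 1, i.e. |z − z₀| < |d|.
Radius of convergence: R = |-1 − z₀| = |8| = 8 (distance from z₀ to the singularity z = -1).

c_0 = 1/64, c_1 = 1/256, c_2 = 3/4096; R = 8.


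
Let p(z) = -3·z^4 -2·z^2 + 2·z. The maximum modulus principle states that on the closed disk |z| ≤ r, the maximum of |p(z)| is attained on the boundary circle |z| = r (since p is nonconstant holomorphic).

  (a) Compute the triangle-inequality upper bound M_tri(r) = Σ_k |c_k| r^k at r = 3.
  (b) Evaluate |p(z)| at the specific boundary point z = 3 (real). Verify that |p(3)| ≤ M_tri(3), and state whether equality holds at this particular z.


Coefficients: c_0 = 0, c_1 = 2, c_2 = -2, c_3 = 0, c_4 = -3. Radius r = 3.
Part (a). Triangle bound: M_tri(r) = Σ_k |c_k| r^k
  = |0|·3^0 + |2|·3^1 + |-2|·3^2 + |0|·3^3 + |-3|·3^4
  = 0 + 6 + 18 + 0 + 243 = 267.
This bounds M(r) := max_{|z|=r} |p(z)| from above; equality holds iff all terms c_k z^k can be made to align in phase at a single z on |z|=r.
Part (b). At z = 3 (real, on the circle |z| = r):
  p(3) = (0)·3^0 + (2)·3^1 + (-2)·3^2 + (0)·3^3 + (-3)·3^4 = -255.
  |p(3)| = 255.
Check: |p(3)| = 255 ≤ 267 = M_tri(3). ✓ Equality does not hold at z = 3 (the coefficients have mixed signs, so the terms do not all align in phase there).

M_tri(3) = 267; |p(3)| = 255; equality at z=3: no.


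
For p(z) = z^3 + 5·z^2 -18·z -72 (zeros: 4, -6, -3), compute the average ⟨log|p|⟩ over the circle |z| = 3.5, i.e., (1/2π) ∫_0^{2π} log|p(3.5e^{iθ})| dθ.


Zeros: -6, -3, 4; r = 3.5.
Inside |z| < r: -3. Outside (|z| ≥ r): -6, 4.
p(0) = -72, so log|p(0)| = log(72) = 4.2767.
Apply Jensen: I(r) = log|p(0)| + Σ_k log(r/|z_k|), summed over zeros inside |z| < r.
  log(r/|z_k|) for z_k = -3: log(3.5/3) = 0.1542
  Outside zeros (-6, 4) contribute nothing to the Jensen sum.
Sum over inside zeros: 0.1542.
I(r) = log|p(0)| + (inside sum) = 4.2767 + 0.1542 = 4.4308.
Note: since some zeros are outside |z| ≤ r, the simplified n·log(r) form does NOT apply — only the inside zeros contribute.

I(r) ≈ 4.4308.
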